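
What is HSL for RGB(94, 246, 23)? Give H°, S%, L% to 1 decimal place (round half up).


Normalize: R'=94/255≈0.3686, G'=246/255≈0.9647, B'=23/255≈0.0902
Max=246/255, Min=23/255, Δ=Max-Min=223/255
L = (Max+Min)/2 = (246+23)/510 = 269/510 = 0.52745… → L = 52.7%
L > 0.5 → S = Δ/(2-Max-Min) = 223/(510-246-23) = 223/241 = 0.92531… → S = 92.5%
(the 1/255 factors cancel in S and H, so raw channel differences can be used)
Max is G' → H = 60 × ((B-R)/Δ + 2) = 60 × ((23-94)/223 + 2)
  -71/223 + 2 = -0.3183… + 2 = 1.6816…
  H = 60 × 1.6816… = 100.896…° → H = 100.9°
= HSL(100.9°, 92.5%, 52.7%)


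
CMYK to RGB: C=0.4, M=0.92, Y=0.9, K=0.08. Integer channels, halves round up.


R = 255 × (1-C) × (1-K) = 255 × 0.60 × 0.92 = 140.76 → 141
G = 255 × (1-M) × (1-K) = 255 × 0.08 × 0.92 = 18.768 → 19
B = 255 × (1-Y) × (1-K) = 255 × 0.10 × 0.92 = 23.46 → 23
= RGB(141, 19, 23)


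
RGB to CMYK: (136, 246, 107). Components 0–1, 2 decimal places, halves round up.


R'=136/255≈0.5333, G'=246/255≈0.9647, B'=107/255≈0.4196
K = 1 - max(R',G',B') = 1 - 246/255 = 9/255 = 0.03529… → 0.04
(1-R'-K)/(1-K) simplifies to (max-R)/max with max = 246:
C = (246-136)/246 = 110/246 = 0.44715… → 0.45
M = (246-246)/246 = 0/246 = 0 → 0.00
Y = (246-107)/246 = 139/246 = 0.56504… → 0.57
= CMYK(0.45, 0.00, 0.57, 0.04)


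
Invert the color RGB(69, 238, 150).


Invert: (255-R, 255-G, 255-B)
R: 255-69 = 186
G: 255-238 = 17
B: 255-150 = 105
= RGB(186, 17, 105)


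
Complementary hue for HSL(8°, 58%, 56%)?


Complement = opposite side of color wheel = hue + 180°
H' = (8 + 180) mod 360 = 188°
S and L unchanged.
= HSL(188°, 58%, 56%)


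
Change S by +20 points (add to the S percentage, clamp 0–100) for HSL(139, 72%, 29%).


Original S = 72%
Adjustment = +20 percentage points
New S = 72 + (20) = 92
Clamp to [0, 100] → 92
= HSL(139°, 92%, 29%)


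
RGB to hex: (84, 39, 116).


R = 84 → 54 (hex)
G = 39 → 27 (hex)
B = 116 → 74 (hex)
Hex = #542774


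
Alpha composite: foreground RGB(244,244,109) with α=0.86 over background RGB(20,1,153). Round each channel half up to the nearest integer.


C = α×F + (1-α)×B, with 1-α = 0.14
R: 0.86×244 + 0.14×20 = 209.84 + 2.80 = 212.64 → 213
G: 0.86×244 + 0.14×1 = 209.84 + 0.14 = 209.98 → 210
B: 0.86×109 + 0.14×153 = 93.74 + 21.42 = 115.16 → 115
= RGB(213, 210, 115)


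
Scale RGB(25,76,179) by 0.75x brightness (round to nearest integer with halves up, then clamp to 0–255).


Multiply each channel by 0.75, round half up, clamp to [0, 255]
R: 25×0.75 = 18.75 → round → 19
G: 76×0.75 = 57
B: 179×0.75 = 134.25 → round → 134
= RGB(19, 57, 134)


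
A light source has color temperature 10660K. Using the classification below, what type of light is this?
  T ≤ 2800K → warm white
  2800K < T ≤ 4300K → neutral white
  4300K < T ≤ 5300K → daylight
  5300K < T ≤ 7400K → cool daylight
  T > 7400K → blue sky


Temperature: 10660K
10660K > 7400K → blue sky
Classification: blue sky


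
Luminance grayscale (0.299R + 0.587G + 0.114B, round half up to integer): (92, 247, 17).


Gray = 0.299×R + 0.587×G + 0.114×B
Gray = 0.299×92 + 0.587×247 + 0.114×17
Gray = 27.508 + 144.989 + 1.938
Gray = 174.435 → round half up → 174
Gray = 174


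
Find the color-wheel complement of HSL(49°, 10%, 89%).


Complement = opposite side of color wheel = hue + 180°
H' = (49 + 180) mod 360 = 229°
S and L unchanged.
= HSL(229°, 10%, 89%)


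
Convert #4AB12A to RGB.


4A → 74 (R)
B1 → 177 (G)
2A → 42 (B)
= RGB(74, 177, 42)


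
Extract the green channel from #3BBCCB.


Color: #3BBCCB
R = 3B = 59
G = BC = 188
B = CB = 203
Green = 188


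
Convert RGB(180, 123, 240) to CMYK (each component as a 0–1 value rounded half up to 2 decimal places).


R'=180/255≈0.7059, G'=123/255≈0.4824, B'=240/255≈0.9412
K = 1 - max(R',G',B') = 1 - 240/255 = 15/255 = 0.05882… → 0.06
(1-R'-K)/(1-K) simplifies to (max-R)/max with max = 240:
C = (240-180)/240 = 60/240 = 0.25 → 0.25
M = (240-123)/240 = 117/240 = 0.4875 → 0.49
Y = (240-240)/240 = 0/240 = 0 → 0.00
= CMYK(0.25, 0.49, 0.00, 0.06)


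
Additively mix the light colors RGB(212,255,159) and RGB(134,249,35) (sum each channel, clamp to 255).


Additive: each channel = min(255, C₁+C₂)
R: 212+134 = 346 → 255
G: 255+249 = 504 → 255
B: 159+35 = 194 → 194
= RGB(255, 255, 194)


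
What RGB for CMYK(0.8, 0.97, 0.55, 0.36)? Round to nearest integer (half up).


R = 255 × (1-C) × (1-K) = 255 × 0.20 × 0.64 = 32.64 → 33
G = 255 × (1-M) × (1-K) = 255 × 0.03 × 0.64 = 4.896 → 5
B = 255 × (1-Y) × (1-K) = 255 × 0.45 × 0.64 = 73.44 → 73
= RGB(33, 5, 73)


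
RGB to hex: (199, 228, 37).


R = 199 → C7 (hex)
G = 228 → E4 (hex)
B = 37 → 25 (hex)
Hex = #C7E425


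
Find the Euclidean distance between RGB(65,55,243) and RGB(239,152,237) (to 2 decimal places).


d = √[(R₁-R₂)² + (G₁-G₂)² + (B₁-B₂)²]
d = √[(65-239)² + (55-152)² + (243-237)²]
d = √[30276 + 9409 + 36]
d = √39721
d ≈ 199.30


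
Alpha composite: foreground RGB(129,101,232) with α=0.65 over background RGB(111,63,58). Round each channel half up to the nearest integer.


C = α×F + (1-α)×B, with 1-α = 0.35
R: 0.65×129 + 0.35×111 = 83.85 + 38.85 = 122.70 → 123
G: 0.65×101 + 0.35×63 = 65.65 + 22.05 = 87.70 → 88
B: 0.65×232 + 0.35×58 = 150.80 + 20.30 = 171.10 → 171
= RGB(123, 88, 171)


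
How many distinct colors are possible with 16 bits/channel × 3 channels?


Total bits = 16 bits/channel × 3 channels = 48 bits
Distinct colors = 2^48
= 281,474,976,710,656 colors


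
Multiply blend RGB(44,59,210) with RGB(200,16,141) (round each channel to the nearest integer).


Multiply: C = A×B/255, rounded to nearest integer
R: 44×200/255 = 8800/255 ≈ 34.510 → 35
G: 59×16/255 = 944/255 ≈ 3.702 → 4
B: 210×141/255 = 29610/255 ≈ 116.118 → 116
= RGB(35, 4, 116)


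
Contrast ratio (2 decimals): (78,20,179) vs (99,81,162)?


Linearize each sRGB channel c=v/255: c/12.92 if c ≤ 0.04045 else ((c+0.055)/1.055)^2.4
L = 0.2126×R_lin + 0.7152×G_lin + 0.0722×B_lin
Color 1 (78,20,179):
  R=78: 78/255≈0.3059 > 0.04045 → ((0.3059+0.055)/1.055)^2.4 ≈ 0.07619
  G=20: 20/255≈0.0784 > 0.04045 → ((0.0784+0.055)/1.055)^2.4 ≈ 0.00700
  B=179: 179/255≈0.7020 > 0.04045 → ((0.7020+0.055)/1.055)^2.4 ≈ 0.45079
  L1 = 0.2126×0.07619 + 0.7152×0.00700 + 0.0722×0.45079 ≈ 0.05375
Color 2 (99,81,162):
  R=99: 99/255≈0.3882 > 0.04045 → ((0.3882+0.055)/1.055)^2.4 ≈ 0.12477
  G=81: 81/255≈0.3176 > 0.04045 → ((0.3176+0.055)/1.055)^2.4 ≈ 0.08228
  B=162: 162/255≈0.6353 > 0.04045 → ((0.6353+0.055)/1.055)^2.4 ≈ 0.36131
  L2 = 0.2126×0.12477 + 0.7152×0.08228 + 0.0722×0.36131 ≈ 0.11146
Lighter = 0.11146, Darker = 0.05375
Ratio = (L_lighter + 0.05) / (L_darker + 0.05)
Ratio = (0.11146 + 0.05) / (0.05375 + 0.05) = 0.16146 / 0.10375 ≈ 1.5563
Ratio ≈ 1.56:1


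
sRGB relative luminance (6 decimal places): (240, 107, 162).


Linearize each channel (sRGB transfer function): c = v/255; c_lin = c/12.92 if c ≤ 0.04045, else ((c+0.055)/1.055)^2.4
  R: 240/255 ≈ 0.941176 > 0.04045 → ((0.941176+0.055)/1.055)^2.4 ≈ 0.871367
  G: 107/255 ≈ 0.419608 > 0.04045 → ((0.419608+0.055)/1.055)^2.4 ≈ 0.147027
  B: 162/255 ≈ 0.635294 > 0.04045 → ((0.635294+0.055)/1.055)^2.4 ≈ 0.361307
R_lin = 0.871367, G_lin = 0.147027, B_lin = 0.361307
L = 0.2126×R + 0.7152×G + 0.0722×B
L = 0.2126×0.871367 + 0.7152×0.147027 + 0.0722×0.361307
L ≈ 0.316493


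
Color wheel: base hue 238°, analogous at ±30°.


Base hue: 238°
Left analog: (238 - 30) mod 360 = 208°
Right analog: (238 + 30) mod 360 = 268°
Analogous hues = 208° and 268°


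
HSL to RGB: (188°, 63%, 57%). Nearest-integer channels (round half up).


H=188°, S=0.63, L=0.57
C = (1-|2L-1|)×S = (1-|0.14|)×0.63 = 0.5418
H' = H/60 = 188/60 ≈ 3.1333; X = C×(1-|H' mod 2 - 1|) = 0.46956
m = L - C/2 = 0.57 - 0.2709 = 0.2991
Sector ⌊H'⌋ = 3 → (R',G',B') = (0.0, 0.46956, 0.5418)
RGB = ((R'+m)×255, (G'+m)×255, (B'+m)×255) = (76.2705, 196.0083, 214.4295)
Round half up → RGB(76, 196, 214)


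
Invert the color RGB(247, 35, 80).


Invert: (255-R, 255-G, 255-B)
R: 255-247 = 8
G: 255-35 = 220
B: 255-80 = 175
= RGB(8, 220, 175)


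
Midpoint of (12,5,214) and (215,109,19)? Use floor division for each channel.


Midpoint: each channel = ⌊(C₁+C₂)/2⌋
R: ⌊(12+215)/2⌋ = 113
G: ⌊(5+109)/2⌋ = 57
B: ⌊(214+19)/2⌋ = 116
= RGB(113, 57, 116)


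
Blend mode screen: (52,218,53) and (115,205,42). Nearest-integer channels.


Screen: C = 255 - (255-A)×(255-B)/255, rounded to nearest integer
R: 255 - (255-52)×(255-115)/255 = 255 - 28420/255 ≈ 255 - 111.451 = 143.549 → 144
G: 255 - (255-218)×(255-205)/255 = 255 - 1850/255 ≈ 255 - 7.255 = 247.745 → 248
B: 255 - (255-53)×(255-42)/255 = 255 - 43026/255 ≈ 255 - 168.729 = 86.271 → 86
= RGB(144, 248, 86)


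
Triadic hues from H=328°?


Triadic: equally spaced at 120° intervals
H1 = 328°
H2 = (328 + 120) mod 360 = 88°
H3 = (328 + 240) mod 360 = 208°
Triadic = 328°, 88°, 208°


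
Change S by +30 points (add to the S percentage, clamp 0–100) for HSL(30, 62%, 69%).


Original S = 62%
Adjustment = +30 percentage points
New S = 62 + (30) = 92
Clamp to [0, 100] → 92
= HSL(30°, 92%, 69%)


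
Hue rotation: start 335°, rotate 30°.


New hue = (H + rotation) mod 360
New hue = (335 + 30) mod 360
= 365 mod 360
= 5°


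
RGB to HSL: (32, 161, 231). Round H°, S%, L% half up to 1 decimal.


Normalize: R'=32/255≈0.1255, G'=161/255≈0.6314, B'=231/255≈0.9059
Max=231/255, Min=32/255, Δ=Max-Min=199/255
L = (Max+Min)/2 = (231+32)/510 = 263/510 = 0.51568… → L = 51.6%
L > 0.5 → S = Δ/(2-Max-Min) = 199/(510-231-32) = 199/247 = 0.80566… → S = 80.6%
(the 1/255 factors cancel in S and H, so raw channel differences can be used)
Max is B' → H = 60 × ((R-G)/Δ + 4) = 60 × ((32-161)/199 + 4)
  -129/199 + 4 = -0.6482… + 4 = 3.3517…
  H = 60 × 3.3517… = 201.105…° → H = 201.1°
= HSL(201.1°, 80.6%, 51.6%)


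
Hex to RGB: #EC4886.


EC → 236 (R)
48 → 72 (G)
86 → 134 (B)
= RGB(236, 72, 134)


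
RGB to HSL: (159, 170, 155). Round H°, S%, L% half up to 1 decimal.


Normalize: R'=159/255≈0.6235, G'=170/255≈0.6667, B'=155/255≈0.6078
Max=170/255, Min=155/255, Δ=Max-Min=15/255
L = (Max+Min)/2 = (170+155)/510 = 325/510 = 0.63725… → L = 63.7%
L > 0.5 → S = Δ/(2-Max-Min) = 15/(510-170-155) = 15/185 = 0.08108… → S = 8.1%
(the 1/255 factors cancel in S and H, so raw channel differences can be used)
Max is G' → H = 60 × ((B-R)/Δ + 2) = 60 × ((155-159)/15 + 2)
  -4/15 + 2 = -0.2666… + 2 = 1.7333…
  H = 60 × 1.7333… = 104° → H = 104.0°
= HSL(104.0°, 8.1%, 63.7%)


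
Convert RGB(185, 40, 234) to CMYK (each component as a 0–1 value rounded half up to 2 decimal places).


R'=185/255≈0.7255, G'=40/255≈0.1569, B'=234/255≈0.9176
K = 1 - max(R',G',B') = 1 - 234/255 = 21/255 = 0.08235… → 0.08
(1-R'-K)/(1-K) simplifies to (max-R)/max with max = 234:
C = (234-185)/234 = 49/234 = 0.20940… → 0.21
M = (234-40)/234 = 194/234 = 0.82905… → 0.83
Y = (234-234)/234 = 0/234 = 0 → 0.00
= CMYK(0.21, 0.83, 0.00, 0.08)


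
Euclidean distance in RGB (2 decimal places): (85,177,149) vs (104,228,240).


d = √[(R₁-R₂)² + (G₁-G₂)² + (B₁-B₂)²]
d = √[(85-104)² + (177-228)² + (149-240)²]
d = √[361 + 2601 + 8281]
d = √11243
d ≈ 106.03


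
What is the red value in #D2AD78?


Color: #D2AD78
R = D2 = 210
G = AD = 173
B = 78 = 120
Red = 210


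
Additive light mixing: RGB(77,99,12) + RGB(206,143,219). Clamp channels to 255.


Additive: each channel = min(255, C₁+C₂)
R: 77+206 = 283 → 255
G: 99+143 = 242 → 242
B: 12+219 = 231 → 231
= RGB(255, 242, 231)


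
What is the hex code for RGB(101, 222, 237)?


R = 101 → 65 (hex)
G = 222 → DE (hex)
B = 237 → ED (hex)
Hex = #65DEED


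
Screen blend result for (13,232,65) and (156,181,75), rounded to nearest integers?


Screen: C = 255 - (255-A)×(255-B)/255, rounded to nearest integer
R: 255 - (255-13)×(255-156)/255 = 255 - 23958/255 ≈ 255 - 93.953 = 161.047 → 161
G: 255 - (255-232)×(255-181)/255 = 255 - 1702/255 ≈ 255 - 6.675 = 248.325 → 248
B: 255 - (255-65)×(255-75)/255 = 255 - 34200/255 ≈ 255 - 134.118 = 120.882 → 121
= RGB(161, 248, 121)


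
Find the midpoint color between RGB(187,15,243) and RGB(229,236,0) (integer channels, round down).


Midpoint: each channel = ⌊(C₁+C₂)/2⌋
R: ⌊(187+229)/2⌋ = 208
G: ⌊(15+236)/2⌋ = 125
B: ⌊(243+0)/2⌋ = 121
= RGB(208, 125, 121)


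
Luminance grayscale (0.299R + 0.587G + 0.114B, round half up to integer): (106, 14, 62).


Gray = 0.299×R + 0.587×G + 0.114×B
Gray = 0.299×106 + 0.587×14 + 0.114×62
Gray = 31.694 + 8.218 + 7.068
Gray = 46.980 → round half up → 47
Gray = 47


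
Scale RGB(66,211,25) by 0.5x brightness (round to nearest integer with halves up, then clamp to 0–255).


Multiply each channel by 0.5, round half up, clamp to [0, 255]
R: 66×0.5 = 33
G: 211×0.5 = 105.5 → round → 106
B: 25×0.5 = 12.5 → round → 13
= RGB(33, 106, 13)


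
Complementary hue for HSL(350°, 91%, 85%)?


Complement = opposite side of color wheel = hue + 180°
H' = (350 + 180) mod 360 = 170°
S and L unchanged.
= HSL(170°, 91%, 85%)


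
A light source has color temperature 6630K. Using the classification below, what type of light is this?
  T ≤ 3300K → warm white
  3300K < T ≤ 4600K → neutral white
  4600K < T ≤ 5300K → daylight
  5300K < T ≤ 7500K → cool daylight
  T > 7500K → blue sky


Temperature: 6630K
5300K < 6630K ≤ 7500K → cool daylight
Classification: cool daylight


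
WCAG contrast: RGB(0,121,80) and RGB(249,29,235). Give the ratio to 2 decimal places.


Linearize each sRGB channel c=v/255: c/12.92 if c ≤ 0.04045 else ((c+0.055)/1.055)^2.4
L = 0.2126×R_lin + 0.7152×G_lin + 0.0722×B_lin
Color 1 (0,121,80):
  R=0: 0/255≈0.0000 ≤ 0.04045 → 0.0000/12.92 ≈ 0.00000
  G=121: 121/255≈0.4745 > 0.04045 → ((0.4745+0.055)/1.055)^2.4 ≈ 0.19120
  B=80: 80/255≈0.3137 > 0.04045 → ((0.3137+0.055)/1.055)^2.4 ≈ 0.08022
  L1 = 0.2126×0.00000 + 0.7152×0.19120 + 0.0722×0.08022 ≈ 0.14254
Color 2 (249,29,235):
  R=249: 249/255≈0.9765 > 0.04045 → ((0.9765+0.055)/1.055)^2.4 ≈ 0.94731
  G=29: 29/255≈0.1137 > 0.04045 → ((0.1137+0.055)/1.055)^2.4 ≈ 0.01229
  B=235: 235/255≈0.9216 > 0.04045 → ((0.9216+0.055)/1.055)^2.4 ≈ 0.83077
  L2 = 0.2126×0.94731 + 0.7152×0.01229 + 0.0722×0.83077 ≈ 0.27017
Lighter = 0.27017, Darker = 0.14254
Ratio = (L_lighter + 0.05) / (L_darker + 0.05)
Ratio = (0.27017 + 0.05) / (0.14254 + 0.05) = 0.32017 / 0.19254 ≈ 1.6629
Ratio ≈ 1.66:1


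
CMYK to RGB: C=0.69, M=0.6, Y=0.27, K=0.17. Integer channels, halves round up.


R = 255 × (1-C) × (1-K) = 255 × 0.31 × 0.83 = 65.6115 → 66
G = 255 × (1-M) × (1-K) = 255 × 0.40 × 0.83 = 84.66 → 85
B = 255 × (1-Y) × (1-K) = 255 × 0.73 × 0.83 = 154.5045 → 155
= RGB(66, 85, 155)


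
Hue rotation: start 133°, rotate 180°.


New hue = (H + rotation) mod 360
New hue = (133 + 180) mod 360
= 313 mod 360
= 313°


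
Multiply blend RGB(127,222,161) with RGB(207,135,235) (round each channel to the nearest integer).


Multiply: C = A×B/255, rounded to nearest integer
R: 127×207/255 = 26289/255 ≈ 103.094 → 103
G: 222×135/255 = 29970/255 ≈ 117.529 → 118
B: 161×235/255 = 37835/255 ≈ 148.373 → 148
= RGB(103, 118, 148)


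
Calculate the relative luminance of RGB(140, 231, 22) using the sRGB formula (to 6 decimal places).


Linearize each channel (sRGB transfer function): c = v/255; c_lin = c/12.92 if c ≤ 0.04045, else ((c+0.055)/1.055)^2.4
  R: 140/255 ≈ 0.549020 > 0.04045 → ((0.549020+0.055)/1.055)^2.4 ≈ 0.262251
  G: 231/255 ≈ 0.905882 > 0.04045 → ((0.905882+0.055)/1.055)^2.4 ≈ 0.799103
  B: 22/255 ≈ 0.086275 > 0.04045 → ((0.086275+0.055)/1.055)^2.4 ≈ 0.008023
R_lin = 0.262251, G_lin = 0.799103, B_lin = 0.008023
L = 0.2126×R + 0.7152×G + 0.0722×B
L = 0.2126×0.262251 + 0.7152×0.799103 + 0.0722×0.008023
L ≈ 0.627852


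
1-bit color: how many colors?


Colors = 2^bits = 2^1
= 2 colors


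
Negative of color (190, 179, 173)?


Invert: (255-R, 255-G, 255-B)
R: 255-190 = 65
G: 255-179 = 76
B: 255-173 = 82
= RGB(65, 76, 82)


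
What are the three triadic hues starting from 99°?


Triadic: equally spaced at 120° intervals
H1 = 99°
H2 = (99 + 120) mod 360 = 219°
H3 = (99 + 240) mod 360 = 339°
Triadic = 99°, 219°, 339°


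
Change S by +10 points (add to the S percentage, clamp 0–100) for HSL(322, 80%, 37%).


Original S = 80%
Adjustment = +10 percentage points
New S = 80 + (10) = 90
Clamp to [0, 100] → 90
= HSL(322°, 90%, 37%)


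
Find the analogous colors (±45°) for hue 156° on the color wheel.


Base hue: 156°
Left analog: (156 - 45) mod 360 = 111°
Right analog: (156 + 45) mod 360 = 201°
Analogous hues = 111° and 201°


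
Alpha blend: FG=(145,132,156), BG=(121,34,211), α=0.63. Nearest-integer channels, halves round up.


C = α×F + (1-α)×B, with 1-α = 0.37
R: 0.63×145 + 0.37×121 = 91.35 + 44.77 = 136.12 → 136
G: 0.63×132 + 0.37×34 = 83.16 + 12.58 = 95.74 → 96
B: 0.63×156 + 0.37×211 = 98.28 + 78.07 = 176.35 → 176
= RGB(136, 96, 176)


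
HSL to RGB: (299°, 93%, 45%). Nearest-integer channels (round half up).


H=299°, S=0.93, L=0.45
C = (1-|2L-1|)×S = (1-|-0.10|)×0.93 = 0.837
H' = H/60 = 299/60 ≈ 4.9833; X = C×(1-|H' mod 2 - 1|) = 0.82305
m = L - C/2 = 0.45 - 0.4185 = 0.0315
Sector ⌊H'⌋ = 4 → (R',G',B') = (0.82305, 0.0, 0.837)
RGB = ((R'+m)×255, (G'+m)×255, (B'+m)×255) = (217.91025, 8.0325, 221.4675)
Round half up → RGB(218, 8, 221)


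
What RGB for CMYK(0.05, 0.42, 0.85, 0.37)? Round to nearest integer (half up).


R = 255 × (1-C) × (1-K) = 255 × 0.95 × 0.63 = 152.6175 → 153
G = 255 × (1-M) × (1-K) = 255 × 0.58 × 0.63 = 93.177 → 93
B = 255 × (1-Y) × (1-K) = 255 × 0.15 × 0.63 = 24.0975 → 24
= RGB(153, 93, 24)


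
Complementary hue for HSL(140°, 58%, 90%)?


Complement = opposite side of color wheel = hue + 180°
H' = (140 + 180) mod 360 = 320°
S and L unchanged.
= HSL(320°, 58%, 90%)


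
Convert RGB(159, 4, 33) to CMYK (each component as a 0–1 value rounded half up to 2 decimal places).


R'=159/255≈0.6235, G'=4/255≈0.0157, B'=33/255≈0.1294
K = 1 - max(R',G',B') = 1 - 159/255 = 96/255 = 0.37647… → 0.38
(1-R'-K)/(1-K) simplifies to (max-R)/max with max = 159:
C = (159-159)/159 = 0/159 = 0 → 0.00
M = (159-4)/159 = 155/159 = 0.97484… → 0.97
Y = (159-33)/159 = 126/159 = 0.79245… → 0.79
= CMYK(0.00, 0.97, 0.79, 0.38)


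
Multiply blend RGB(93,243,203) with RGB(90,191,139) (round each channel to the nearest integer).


Multiply: C = A×B/255, rounded to nearest integer
R: 93×90/255 = 8370/255 ≈ 32.824 → 33
G: 243×191/255 = 46413/255 ≈ 182.012 → 182
B: 203×139/255 = 28217/255 ≈ 110.655 → 111
= RGB(33, 182, 111)


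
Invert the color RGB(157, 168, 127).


Invert: (255-R, 255-G, 255-B)
R: 255-157 = 98
G: 255-168 = 87
B: 255-127 = 128
= RGB(98, 87, 128)


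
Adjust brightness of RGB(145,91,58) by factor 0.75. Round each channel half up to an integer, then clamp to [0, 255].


Multiply each channel by 0.75, round half up, clamp to [0, 255]
R: 145×0.75 = 108.75 → round → 109
G: 91×0.75 = 68.25 → round → 68
B: 58×0.75 = 43.5 → round → 44
= RGB(109, 68, 44)


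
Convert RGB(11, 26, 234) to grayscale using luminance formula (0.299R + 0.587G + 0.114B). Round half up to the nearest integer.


Gray = 0.299×R + 0.587×G + 0.114×B
Gray = 0.299×11 + 0.587×26 + 0.114×234
Gray = 3.289 + 15.262 + 26.676
Gray = 45.227 → round half up → 45
Gray = 45


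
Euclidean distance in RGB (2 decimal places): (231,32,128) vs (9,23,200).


d = √[(R₁-R₂)² + (G₁-G₂)² + (B₁-B₂)²]
d = √[(231-9)² + (32-23)² + (128-200)²]
d = √[49284 + 81 + 5184]
d = √54549
d ≈ 233.56


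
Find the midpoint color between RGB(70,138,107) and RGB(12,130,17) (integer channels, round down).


Midpoint: each channel = ⌊(C₁+C₂)/2⌋
R: ⌊(70+12)/2⌋ = 41
G: ⌊(138+130)/2⌋ = 134
B: ⌊(107+17)/2⌋ = 62
= RGB(41, 134, 62)


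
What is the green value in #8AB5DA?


Color: #8AB5DA
R = 8A = 138
G = B5 = 181
B = DA = 218
Green = 181


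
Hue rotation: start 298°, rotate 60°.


New hue = (H + rotation) mod 360
New hue = (298 + 60) mod 360
= 358 mod 360
= 358°


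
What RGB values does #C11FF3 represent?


C1 → 193 (R)
1F → 31 (G)
F3 → 243 (B)
= RGB(193, 31, 243)


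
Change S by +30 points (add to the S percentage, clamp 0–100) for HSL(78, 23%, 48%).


Original S = 23%
Adjustment = +30 percentage points
New S = 23 + (30) = 53
Clamp to [0, 100] → 53
= HSL(78°, 53%, 48%)


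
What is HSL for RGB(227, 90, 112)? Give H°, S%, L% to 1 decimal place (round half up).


Normalize: R'=227/255≈0.8902, G'=90/255≈0.3529, B'=112/255≈0.4392
Max=227/255, Min=90/255, Δ=Max-Min=137/255
L = (Max+Min)/2 = (227+90)/510 = 317/510 = 0.62156… → L = 62.2%
L > 0.5 → S = Δ/(2-Max-Min) = 137/(510-227-90) = 137/193 = 0.70984… → S = 71.0%
(the 1/255 factors cancel in S and H, so raw channel differences can be used)
Max is R' → H = 60 × (((G-B)/Δ) mod 6) = 60 × (((90-112)/137) mod 6)
  (-22)/137 = -0.1605…; negative, so add 6 → 5.8394…
  H = 60 × 5.8394… = 350.364…° → H = 350.4°
= HSL(350.4°, 71.0%, 62.2%)


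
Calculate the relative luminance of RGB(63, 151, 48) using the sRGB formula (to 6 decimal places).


Linearize each channel (sRGB transfer function): c = v/255; c_lin = c/12.92 if c ≤ 0.04045, else ((c+0.055)/1.055)^2.4
  R: 63/255 ≈ 0.247059 > 0.04045 → ((0.247059+0.055)/1.055)^2.4 ≈ 0.049707
  G: 151/255 ≈ 0.592157 > 0.04045 → ((0.592157+0.055)/1.055)^2.4 ≈ 0.309469
  B: 48/255 ≈ 0.188235 > 0.04045 → ((0.188235+0.055)/1.055)^2.4 ≈ 0.029557
R_lin = 0.049707, G_lin = 0.309469, B_lin = 0.029557
L = 0.2126×R + 0.7152×G + 0.0722×B
L = 0.2126×0.049707 + 0.7152×0.309469 + 0.0722×0.029557
L ≈ 0.234034


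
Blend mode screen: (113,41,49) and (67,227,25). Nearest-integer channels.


Screen: C = 255 - (255-A)×(255-B)/255, rounded to nearest integer
R: 255 - (255-113)×(255-67)/255 = 255 - 26696/255 ≈ 255 - 104.690 = 150.310 → 150
G: 255 - (255-41)×(255-227)/255 = 255 - 5992/255 ≈ 255 - 23.498 = 231.502 → 232
B: 255 - (255-49)×(255-25)/255 = 255 - 47380/255 ≈ 255 - 185.804 = 69.196 → 69
= RGB(150, 232, 69)


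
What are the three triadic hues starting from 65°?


Triadic: equally spaced at 120° intervals
H1 = 65°
H2 = (65 + 120) mod 360 = 185°
H3 = (65 + 240) mod 360 = 305°
Triadic = 65°, 185°, 305°


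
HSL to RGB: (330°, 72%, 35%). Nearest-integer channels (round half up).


H=330°, S=0.72, L=0.35
C = (1-|2L-1|)×S = (1-|-0.30|)×0.72 = 0.504
H' = H/60 = 330/60 ≈ 5.5000; X = C×(1-|H' mod 2 - 1|) = 0.252
m = L - C/2 = 0.35 - 0.252 = 0.098
Sector ⌊H'⌋ = 5 → (R',G',B') = (0.504, 0.0, 0.252)
RGB = ((R'+m)×255, (G'+m)×255, (B'+m)×255) = (153.51, 24.99, 89.25)
Round half up → RGB(154, 25, 89)


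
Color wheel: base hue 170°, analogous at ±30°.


Base hue: 170°
Left analog: (170 - 30) mod 360 = 140°
Right analog: (170 + 30) mod 360 = 200°
Analogous hues = 140° and 200°


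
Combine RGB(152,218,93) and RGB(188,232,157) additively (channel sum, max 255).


Additive: each channel = min(255, C₁+C₂)
R: 152+188 = 340 → 255
G: 218+232 = 450 → 255
B: 93+157 = 250 → 250
= RGB(255, 255, 250)


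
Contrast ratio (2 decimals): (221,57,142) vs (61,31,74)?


Linearize each sRGB channel c=v/255: c/12.92 if c ≤ 0.04045 else ((c+0.055)/1.055)^2.4
L = 0.2126×R_lin + 0.7152×G_lin + 0.0722×B_lin
Color 1 (221,57,142):
  R=221: 221/255≈0.8667 > 0.04045 → ((0.8667+0.055)/1.055)^2.4 ≈ 0.72306
  G=57: 57/255≈0.2235 > 0.04045 → ((0.2235+0.055)/1.055)^2.4 ≈ 0.04092
  B=142: 142/255≈0.5569 > 0.04045 → ((0.5569+0.055)/1.055)^2.4 ≈ 0.27050
  L1 = 0.2126×0.72306 + 0.7152×0.04092 + 0.0722×0.27050 ≈ 0.20251
Color 2 (61,31,74):
  R=61: 61/255≈0.2392 > 0.04045 → ((0.2392+0.055)/1.055)^2.4 ≈ 0.04667
  G=31: 31/255≈0.1216 > 0.04045 → ((0.1216+0.055)/1.055)^2.4 ≈ 0.01370
  B=74: 74/255≈0.2902 > 0.04045 → ((0.2902+0.055)/1.055)^2.4 ≈ 0.06848
  L2 = 0.2126×0.04667 + 0.7152×0.01370 + 0.0722×0.06848 ≈ 0.02466
Lighter = 0.20251, Darker = 0.02466
Ratio = (L_lighter + 0.05) / (L_darker + 0.05)
Ratio = (0.20251 + 0.05) / (0.02466 + 0.05) = 0.25251 / 0.07466 ≈ 3.3820
Ratio ≈ 3.38:1


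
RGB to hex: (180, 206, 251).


R = 180 → B4 (hex)
G = 206 → CE (hex)
B = 251 → FB (hex)
Hex = #B4CEFB


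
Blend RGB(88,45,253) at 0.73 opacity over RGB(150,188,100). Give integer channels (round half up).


C = α×F + (1-α)×B, with 1-α = 0.27
R: 0.73×88 + 0.27×150 = 64.24 + 40.50 = 104.74 → 105
G: 0.73×45 + 0.27×188 = 32.85 + 50.76 = 83.61 → 84
B: 0.73×253 + 0.27×100 = 184.69 + 27.00 = 211.69 → 212
= RGB(105, 84, 212)


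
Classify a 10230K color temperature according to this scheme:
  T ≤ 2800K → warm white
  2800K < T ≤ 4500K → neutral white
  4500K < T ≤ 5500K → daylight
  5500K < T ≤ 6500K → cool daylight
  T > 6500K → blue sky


Temperature: 10230K
10230K > 6500K → blue sky
Classification: blue sky


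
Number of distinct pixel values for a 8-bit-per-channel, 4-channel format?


Total bits = 8 bits/channel × 4 channels = 32 bits
Distinct pixel values = 2^32
= 4,294,967,296 pixel values


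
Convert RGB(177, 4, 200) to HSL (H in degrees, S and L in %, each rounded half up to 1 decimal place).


Normalize: R'=177/255≈0.6941, G'=4/255≈0.0157, B'=200/255≈0.7843
Max=200/255, Min=4/255, Δ=Max-Min=196/255
L = (Max+Min)/2 = (200+4)/510 = 204/510 = 0.4 → L = 40.0%
L ≤ 0.5 → S = Δ/(Max+Min) = 196/(200+4) = 196/204 = 0.96078… → S = 96.1%
(the 1/255 factors cancel in S and H, so raw channel differences can be used)
Max is B' → H = 60 × ((R-G)/Δ + 4) = 60 × ((177-4)/196 + 4)
  173/196 + 4 = 0.8826… + 4 = 4.8826…
  H = 60 × 4.8826… = 292.959…° → H = 293.0°
= HSL(293.0°, 96.1%, 40.0%)


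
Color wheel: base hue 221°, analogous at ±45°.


Base hue: 221°
Left analog: (221 - 45) mod 360 = 176°
Right analog: (221 + 45) mod 360 = 266°
Analogous hues = 176° and 266°


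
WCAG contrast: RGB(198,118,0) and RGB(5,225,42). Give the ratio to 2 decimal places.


Linearize each sRGB channel c=v/255: c/12.92 if c ≤ 0.04045 else ((c+0.055)/1.055)^2.4
L = 0.2126×R_lin + 0.7152×G_lin + 0.0722×B_lin
Color 1 (198,118,0):
  R=198: 198/255≈0.7765 > 0.04045 → ((0.7765+0.055)/1.055)^2.4 ≈ 0.56471
  G=118: 118/255≈0.4627 > 0.04045 → ((0.4627+0.055)/1.055)^2.4 ≈ 0.18116
  B=0: 0/255≈0.0000 ≤ 0.04045 → 0.0000/12.92 ≈ 0.00000
  L1 = 0.2126×0.56471 + 0.7152×0.18116 + 0.0722×0.00000 ≈ 0.24963
Color 2 (5,225,42):
  R=5: 5/255≈0.0196 ≤ 0.04045 → 0.0196/12.92 ≈ 0.00152
  G=225: 225/255≈0.8824 > 0.04045 → ((0.8824+0.055)/1.055)^2.4 ≈ 0.75294
  B=42: 42/255≈0.1647 > 0.04045 → ((0.1647+0.055)/1.055)^2.4 ≈ 0.02315
  L2 = 0.2126×0.00152 + 0.7152×0.75294 + 0.0722×0.02315 ≈ 0.54050
Lighter = 0.54050, Darker = 0.24963
Ratio = (L_lighter + 0.05) / (L_darker + 0.05)
Ratio = (0.54050 + 0.05) / (0.24963 + 0.05) = 0.59050 / 0.29963 ≈ 1.9708
Ratio ≈ 1.97:1


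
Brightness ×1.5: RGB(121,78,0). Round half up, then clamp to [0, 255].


Multiply each channel by 1.5, round half up, clamp to [0, 255]
R: 121×1.5 = 181.5 → round → 182
G: 78×1.5 = 117
B: 0×1.5 = 0
= RGB(182, 117, 0)


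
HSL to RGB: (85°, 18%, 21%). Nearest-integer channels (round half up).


H=85°, S=0.18, L=0.21
C = (1-|2L-1|)×S = (1-|-0.58|)×0.18 = 0.0756
H' = H/60 = 85/60 ≈ 1.4167; X = C×(1-|H' mod 2 - 1|) = 0.0441
m = L - C/2 = 0.21 - 0.0378 = 0.1722
Sector ⌊H'⌋ = 1 → (R',G',B') = (0.0441, 0.0756, 0.0)
RGB = ((R'+m)×255, (G'+m)×255, (B'+m)×255) = (55.1565, 63.189, 43.911)
Round half up → RGB(55, 63, 44)


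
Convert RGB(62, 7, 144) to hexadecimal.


R = 62 → 3E (hex)
G = 7 → 07 (hex)
B = 144 → 90 (hex)
Hex = #3E0790


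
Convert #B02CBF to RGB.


B0 → 176 (R)
2C → 44 (G)
BF → 191 (B)
= RGB(176, 44, 191)


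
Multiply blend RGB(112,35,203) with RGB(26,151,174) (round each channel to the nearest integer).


Multiply: C = A×B/255, rounded to nearest integer
R: 112×26/255 = 2912/255 ≈ 11.420 → 11
G: 35×151/255 = 5285/255 ≈ 20.725 → 21
B: 203×174/255 = 35322/255 ≈ 138.518 → 139
= RGB(11, 21, 139)


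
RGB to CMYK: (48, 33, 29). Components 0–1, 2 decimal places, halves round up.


R'=48/255≈0.1882, G'=33/255≈0.1294, B'=29/255≈0.1137
K = 1 - max(R',G',B') = 1 - 48/255 = 207/255 = 0.81176… → 0.81
(1-R'-K)/(1-K) simplifies to (max-R)/max with max = 48:
C = (48-48)/48 = 0/48 = 0 → 0.00
M = (48-33)/48 = 15/48 = 0.3125 → 0.31
Y = (48-29)/48 = 19/48 = 0.39583… → 0.40
= CMYK(0.00, 0.31, 0.40, 0.81)


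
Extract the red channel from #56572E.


Color: #56572E
R = 56 = 86
G = 57 = 87
B = 2E = 46
Red = 86


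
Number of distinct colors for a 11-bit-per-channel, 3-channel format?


Total bits = 11 bits/channel × 3 channels = 33 bits
Distinct colors = 2^33
= 8,589,934,592 colors


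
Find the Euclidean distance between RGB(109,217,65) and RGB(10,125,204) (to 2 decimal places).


d = √[(R₁-R₂)² + (G₁-G₂)² + (B₁-B₂)²]
d = √[(109-10)² + (217-125)² + (65-204)²]
d = √[9801 + 8464 + 19321]
d = √37586
d ≈ 193.87


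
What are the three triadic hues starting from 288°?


Triadic: equally spaced at 120° intervals
H1 = 288°
H2 = (288 + 120) mod 360 = 48°
H3 = (288 + 240) mod 360 = 168°
Triadic = 288°, 48°, 168°


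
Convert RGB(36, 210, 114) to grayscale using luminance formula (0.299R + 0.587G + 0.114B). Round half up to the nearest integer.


Gray = 0.299×R + 0.587×G + 0.114×B
Gray = 0.299×36 + 0.587×210 + 0.114×114
Gray = 10.764 + 123.270 + 12.996
Gray = 147.030 → round half up → 147
Gray = 147


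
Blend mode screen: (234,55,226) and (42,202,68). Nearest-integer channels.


Screen: C = 255 - (255-A)×(255-B)/255, rounded to nearest integer
R: 255 - (255-234)×(255-42)/255 = 255 - 4473/255 ≈ 255 - 17.541 = 237.459 → 237
G: 255 - (255-55)×(255-202)/255 = 255 - 10600/255 ≈ 255 - 41.569 = 213.431 → 213
B: 255 - (255-226)×(255-68)/255 = 255 - 5423/255 ≈ 255 - 21.267 = 233.733 → 234
= RGB(237, 213, 234)


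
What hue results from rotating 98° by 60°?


New hue = (H + rotation) mod 360
New hue = (98 + 60) mod 360
= 158 mod 360
= 158°


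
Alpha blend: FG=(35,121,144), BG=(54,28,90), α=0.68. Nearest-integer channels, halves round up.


C = α×F + (1-α)×B, with 1-α = 0.32
R: 0.68×35 + 0.32×54 = 23.80 + 17.28 = 41.08 → 41
G: 0.68×121 + 0.32×28 = 82.28 + 8.96 = 91.24 → 91
B: 0.68×144 + 0.32×90 = 97.92 + 28.80 = 126.72 → 127
= RGB(41, 91, 127)


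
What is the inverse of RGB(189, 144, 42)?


Invert: (255-R, 255-G, 255-B)
R: 255-189 = 66
G: 255-144 = 111
B: 255-42 = 213
= RGB(66, 111, 213)


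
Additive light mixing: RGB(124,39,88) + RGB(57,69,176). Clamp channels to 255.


Additive: each channel = min(255, C₁+C₂)
R: 124+57 = 181 → 181
G: 39+69 = 108 → 108
B: 88+176 = 264 → 255
= RGB(181, 108, 255)


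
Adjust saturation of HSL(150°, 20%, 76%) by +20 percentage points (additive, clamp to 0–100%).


Original S = 20%
Adjustment = +20 percentage points
New S = 20 + (20) = 40
Clamp to [0, 100] → 40
= HSL(150°, 40%, 76%)


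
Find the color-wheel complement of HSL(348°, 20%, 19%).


Complement = opposite side of color wheel = hue + 180°
H' = (348 + 180) mod 360 = 168°
S and L unchanged.
= HSL(168°, 20%, 19%)


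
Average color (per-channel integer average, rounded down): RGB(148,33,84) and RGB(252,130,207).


Midpoint: each channel = ⌊(C₁+C₂)/2⌋
R: ⌊(148+252)/2⌋ = 200
G: ⌊(33+130)/2⌋ = 81
B: ⌊(84+207)/2⌋ = 145
= RGB(200, 81, 145)


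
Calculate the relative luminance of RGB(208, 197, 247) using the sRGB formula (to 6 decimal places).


Linearize each channel (sRGB transfer function): c = v/255; c_lin = c/12.92 if c ≤ 0.04045, else ((c+0.055)/1.055)^2.4
  R: 208/255 ≈ 0.815686 > 0.04045 → ((0.815686+0.055)/1.055)^2.4 ≈ 0.630757
  G: 197/255 ≈ 0.772549 > 0.04045 → ((0.772549+0.055)/1.055)^2.4 ≈ 0.558340
  B: 247/255 ≈ 0.968627 > 0.04045 → ((0.968627+0.055)/1.055)^2.4 ≈ 0.930111
R_lin = 0.630757, G_lin = 0.558340, B_lin = 0.930111
L = 0.2126×R + 0.7152×G + 0.0722×B
L = 0.2126×0.630757 + 0.7152×0.558340 + 0.0722×0.930111
L ≈ 0.600578


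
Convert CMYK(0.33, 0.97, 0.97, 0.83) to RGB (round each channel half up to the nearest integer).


R = 255 × (1-C) × (1-K) = 255 × 0.67 × 0.17 = 29.0445 → 29
G = 255 × (1-M) × (1-K) = 255 × 0.03 × 0.17 = 1.3005 → 1
B = 255 × (1-Y) × (1-K) = 255 × 0.03 × 0.17 = 1.3005 → 1
= RGB(29, 1, 1)


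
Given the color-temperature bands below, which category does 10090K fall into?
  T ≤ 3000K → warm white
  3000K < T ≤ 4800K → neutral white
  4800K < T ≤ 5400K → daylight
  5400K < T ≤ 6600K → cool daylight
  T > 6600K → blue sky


Temperature: 10090K
10090K > 6600K → blue sky
Classification: blue sky


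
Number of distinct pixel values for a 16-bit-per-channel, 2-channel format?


Total bits = 16 bits/channel × 2 channels = 32 bits
Distinct pixel values = 2^32
= 4,294,967,296 pixel values


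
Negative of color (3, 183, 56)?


Invert: (255-R, 255-G, 255-B)
R: 255-3 = 252
G: 255-183 = 72
B: 255-56 = 199
= RGB(252, 72, 199)


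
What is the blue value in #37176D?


Color: #37176D
R = 37 = 55
G = 17 = 23
B = 6D = 109
Blue = 109


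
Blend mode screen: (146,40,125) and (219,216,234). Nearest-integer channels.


Screen: C = 255 - (255-A)×(255-B)/255, rounded to nearest integer
R: 255 - (255-146)×(255-219)/255 = 255 - 3924/255 ≈ 255 - 15.388 = 239.612 → 240
G: 255 - (255-40)×(255-216)/255 = 255 - 8385/255 ≈ 255 - 32.882 = 222.118 → 222
B: 255 - (255-125)×(255-234)/255 = 255 - 2730/255 ≈ 255 - 10.706 = 244.294 → 244
= RGB(240, 222, 244)


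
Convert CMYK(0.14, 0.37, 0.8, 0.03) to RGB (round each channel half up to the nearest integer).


R = 255 × (1-C) × (1-K) = 255 × 0.86 × 0.97 = 212.721 → 213
G = 255 × (1-M) × (1-K) = 255 × 0.63 × 0.97 = 155.8305 → 156
B = 255 × (1-Y) × (1-K) = 255 × 0.20 × 0.97 = 49.47 → 49
= RGB(213, 156, 49)


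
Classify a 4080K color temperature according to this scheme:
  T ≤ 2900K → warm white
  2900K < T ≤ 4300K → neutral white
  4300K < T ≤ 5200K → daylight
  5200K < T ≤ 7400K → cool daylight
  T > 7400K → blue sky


Temperature: 4080K
2900K < 4080K ≤ 4300K → neutral white
Classification: neutral white


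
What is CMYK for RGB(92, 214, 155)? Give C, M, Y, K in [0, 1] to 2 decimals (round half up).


R'=92/255≈0.3608, G'=214/255≈0.8392, B'=155/255≈0.6078
K = 1 - max(R',G',B') = 1 - 214/255 = 41/255 = 0.16078… → 0.16
(1-R'-K)/(1-K) simplifies to (max-R)/max with max = 214:
C = (214-92)/214 = 122/214 = 0.57009… → 0.57
M = (214-214)/214 = 0/214 = 0 → 0.00
Y = (214-155)/214 = 59/214 = 0.27570… → 0.28
= CMYK(0.57, 0.00, 0.28, 0.16)


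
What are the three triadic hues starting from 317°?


Triadic: equally spaced at 120° intervals
H1 = 317°
H2 = (317 + 120) mod 360 = 77°
H3 = (317 + 240) mod 360 = 197°
Triadic = 317°, 77°, 197°


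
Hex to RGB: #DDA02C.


DD → 221 (R)
A0 → 160 (G)
2C → 44 (B)
= RGB(221, 160, 44)


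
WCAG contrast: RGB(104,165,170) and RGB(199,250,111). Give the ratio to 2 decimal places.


Linearize each sRGB channel c=v/255: c/12.92 if c ≤ 0.04045 else ((c+0.055)/1.055)^2.4
L = 0.2126×R_lin + 0.7152×G_lin + 0.0722×B_lin
Color 1 (104,165,170):
  R=104: 104/255≈0.4078 > 0.04045 → ((0.4078+0.055)/1.055)^2.4 ≈ 0.13843
  G=165: 165/255≈0.6471 > 0.04045 → ((0.6471+0.055)/1.055)^2.4 ≈ 0.37626
  B=170: 170/255≈0.6667 > 0.04045 → ((0.6667+0.055)/1.055)^2.4 ≈ 0.40198
  L1 = 0.2126×0.13843 + 0.7152×0.37626 + 0.0722×0.40198 ≈ 0.32756
Color 2 (199,250,111):
  R=199: 199/255≈0.7804 > 0.04045 → ((0.7804+0.055)/1.055)^2.4 ≈ 0.57112
  G=250: 250/255≈0.9804 > 0.04045 → ((0.9804+0.055)/1.055)^2.4 ≈ 0.95597
  B=111: 111/255≈0.4353 > 0.04045 → ((0.4353+0.055)/1.055)^2.4 ≈ 0.15896
  L2 = 0.2126×0.57112 + 0.7152×0.95597 + 0.0722×0.15896 ≈ 0.81661
Lighter = 0.81661, Darker = 0.32756
Ratio = (L_lighter + 0.05) / (L_darker + 0.05)
Ratio = (0.81661 + 0.05) / (0.32756 + 0.05) = 0.86661 / 0.37756 ≈ 2.2953
Ratio ≈ 2.30:1


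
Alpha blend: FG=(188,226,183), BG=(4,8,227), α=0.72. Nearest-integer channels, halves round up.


C = α×F + (1-α)×B, with 1-α = 0.28
R: 0.72×188 + 0.28×4 = 135.36 + 1.12 = 136.48 → 136
G: 0.72×226 + 0.28×8 = 162.72 + 2.24 = 164.96 → 165
B: 0.72×183 + 0.28×227 = 131.76 + 63.56 = 195.32 → 195
= RGB(136, 165, 195)


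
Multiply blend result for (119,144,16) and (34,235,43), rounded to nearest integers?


Multiply: C = A×B/255, rounded to nearest integer
R: 119×34/255 = 4046/255 ≈ 15.867 → 16
G: 144×235/255 = 33840/255 ≈ 132.706 → 133
B: 16×43/255 = 688/255 ≈ 2.698 → 3
= RGB(16, 133, 3)


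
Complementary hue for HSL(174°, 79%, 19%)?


Complement = opposite side of color wheel = hue + 180°
H' = (174 + 180) mod 360 = 354°
S and L unchanged.
= HSL(354°, 79%, 19%)


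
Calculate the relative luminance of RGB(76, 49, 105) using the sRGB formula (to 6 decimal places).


Linearize each channel (sRGB transfer function): c = v/255; c_lin = c/12.92 if c ≤ 0.04045, else ((c+0.055)/1.055)^2.4
  R: 76/255 ≈ 0.298039 > 0.04045 → ((0.298039+0.055)/1.055)^2.4 ≈ 0.072272
  G: 49/255 ≈ 0.192157 > 0.04045 → ((0.192157+0.055)/1.055)^2.4 ≈ 0.030713
  B: 105/255 ≈ 0.411765 > 0.04045 → ((0.411765+0.055)/1.055)^2.4 ≈ 0.141263
R_lin = 0.072272, G_lin = 0.030713, B_lin = 0.141263
L = 0.2126×R + 0.7152×G + 0.0722×B
L = 0.2126×0.072272 + 0.7152×0.030713 + 0.0722×0.141263
L ≈ 0.047530


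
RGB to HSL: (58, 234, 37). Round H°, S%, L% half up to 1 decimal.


Normalize: R'=58/255≈0.2275, G'=234/255≈0.9176, B'=37/255≈0.1451
Max=234/255, Min=37/255, Δ=Max-Min=197/255
L = (Max+Min)/2 = (234+37)/510 = 271/510 = 0.53137… → L = 53.1%
L > 0.5 → S = Δ/(2-Max-Min) = 197/(510-234-37) = 197/239 = 0.82426… → S = 82.4%
(the 1/255 factors cancel in S and H, so raw channel differences can be used)
Max is G' → H = 60 × ((B-R)/Δ + 2) = 60 × ((37-58)/197 + 2)
  -21/197 + 2 = -0.1065… + 2 = 1.8934…
  H = 60 × 1.8934… = 113.604…° → H = 113.6°
= HSL(113.6°, 82.4%, 53.1%)


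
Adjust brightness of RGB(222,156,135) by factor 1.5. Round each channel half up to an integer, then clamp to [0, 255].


Multiply each channel by 1.5, round half up, clamp to [0, 255]
R: 222×1.5 = 333 → clamp → 255
G: 156×1.5 = 234
B: 135×1.5 = 202.5 → round → 203
= RGB(255, 234, 203)


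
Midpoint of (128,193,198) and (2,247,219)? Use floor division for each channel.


Midpoint: each channel = ⌊(C₁+C₂)/2⌋
R: ⌊(128+2)/2⌋ = 65
G: ⌊(193+247)/2⌋ = 220
B: ⌊(198+219)/2⌋ = 208
= RGB(65, 220, 208)


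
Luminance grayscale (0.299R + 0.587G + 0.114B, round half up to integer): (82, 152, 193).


Gray = 0.299×R + 0.587×G + 0.114×B
Gray = 0.299×82 + 0.587×152 + 0.114×193
Gray = 24.518 + 89.224 + 22.002
Gray = 135.744 → round half up → 136
Gray = 136
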